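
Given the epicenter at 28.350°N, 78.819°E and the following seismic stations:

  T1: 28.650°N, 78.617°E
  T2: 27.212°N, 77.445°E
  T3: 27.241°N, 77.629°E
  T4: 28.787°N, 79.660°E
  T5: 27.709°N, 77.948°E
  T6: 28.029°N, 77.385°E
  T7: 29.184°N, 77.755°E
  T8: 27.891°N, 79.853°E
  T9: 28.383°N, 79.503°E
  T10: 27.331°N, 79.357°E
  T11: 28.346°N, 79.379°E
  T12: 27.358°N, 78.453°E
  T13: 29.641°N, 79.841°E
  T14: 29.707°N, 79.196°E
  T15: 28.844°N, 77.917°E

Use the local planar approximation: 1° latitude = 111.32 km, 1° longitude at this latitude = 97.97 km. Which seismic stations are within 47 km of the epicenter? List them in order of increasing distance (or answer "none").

T1

Distances from 28.350°N, 78.819°E:
T1: 38.819 km
T2: 184.847 km
T3: 169.802 km
T4: 95.682 km
T5: 111.235 km
T6: 144.962 km
T7: 139.590 km
T8: 113.458 km
T9: 67.112 km
T10: 125.083 km
T11: 54.865 km
T12: 116.105 km
T13: 175.154 km
T14: 155.511 km
T15: 104.083 km
Threshold 47 km: T1 (38.819 km) is within range.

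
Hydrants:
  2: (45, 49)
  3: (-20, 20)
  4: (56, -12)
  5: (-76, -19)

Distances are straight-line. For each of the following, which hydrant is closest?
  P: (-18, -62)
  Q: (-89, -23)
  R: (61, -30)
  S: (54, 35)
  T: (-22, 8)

P at (-18, -62):
  2: √((63)² + (111)²) = √(3969.000 + 12321.000) = 127.6
  3: √((-2)² + (82)²) = √(4.000 + 6724.000) = 82.0
  4: √((74)² + (50)²) = √(5476.000 + 2500.000) = 89.3
  5: √((-58)² + (43)²) = √(3364.000 + 1849.000) = 72.2
  → nearest: 5 (72.2)
Q at (-89, -23):
  2: √((134)² + (72)²) = √(17956.000 + 5184.000) = 152.1
  3: √((69)² + (43)²) = √(4761.000 + 1849.000) = 81.3
  4: √((145)² + (11)²) = √(21025.000 + 121.000) = 145.4
  5: √((13)² + (4)²) = √(169.000 + 16.000) = 13.6
  → nearest: 5 (13.6)
R at (61, -30):
  2: √((-16)² + (79)²) = √(256.000 + 6241.000) = 80.6
  3: √((-81)² + (50)²) = √(6561.000 + 2500.000) = 95.2
  4: √((-5)² + (18)²) = √(25.000 + 324.000) = 18.7
  5: √((-137)² + (11)²) = √(18769.000 + 121.000) = 137.4
  → nearest: 4 (18.7)
S at (54, 35):
  2: √((-9)² + (14)²) = √(81.000 + 196.000) = 16.6
  3: √((-74)² + (-15)²) = √(5476.000 + 225.000) = 75.5
  4: √((2)² + (-47)²) = √(4.000 + 2209.000) = 47.0
  5: √((-130)² + (-54)²) = √(16900.000 + 2916.000) = 140.8
  → nearest: 2 (16.6)
T at (-22, 8):
  2: √((67)² + (41)²) = √(4489.000 + 1681.000) = 78.5
  3: √((2)² + (12)²) = √(4.000 + 144.000) = 12.2
  4: √((78)² + (-20)²) = √(6084.000 + 400.000) = 80.5
  5: √((-54)² + (-27)²) = √(2916.000 + 729.000) = 60.4
  → nearest: 3 (12.2)

P→5; Q→5; R→4; S→2; T→3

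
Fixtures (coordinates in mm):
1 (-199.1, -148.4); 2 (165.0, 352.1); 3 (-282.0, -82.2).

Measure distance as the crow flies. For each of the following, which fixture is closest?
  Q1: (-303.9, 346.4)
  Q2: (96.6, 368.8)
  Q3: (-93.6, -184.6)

Q1→3; Q2→2; Q3→1

Q1 at (-303.9, 346.4):
  1: 505.78 mm
  2: 468.93 mm
  3: 429.16 mm
  → nearest: 3 (429.16 mm)
Q2 at (96.6, 368.8):
  1: 595.76 mm
  2: 70.41 mm
  3: 588.85 mm
  → nearest: 2 (70.41 mm)
Q3 at (-93.6, -184.6):
  1: 111.54 mm
  2: 595.75 mm
  3: 214.43 mm
  → nearest: 1 (111.54 mm)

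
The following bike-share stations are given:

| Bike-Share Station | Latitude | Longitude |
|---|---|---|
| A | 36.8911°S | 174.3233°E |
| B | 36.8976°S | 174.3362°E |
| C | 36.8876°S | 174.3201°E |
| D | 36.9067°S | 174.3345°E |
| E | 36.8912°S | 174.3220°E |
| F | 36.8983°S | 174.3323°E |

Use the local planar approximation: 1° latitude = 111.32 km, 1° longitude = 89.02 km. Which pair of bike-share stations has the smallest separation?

Pairwise distances:
A–E: √((-0.0001·111.32)² + (-0.0013·89.02)²) = √(0.000124 + 0.013393) = 0.1163 km
B–F: √((-0.0007·111.32)² + (-0.0039·89.02)²) = √(0.006072 + 0.120533) = 0.3558 km
C–E: √((-0.0036·111.32)² + (0.0019·89.02)²) = √(0.160602 + 0.028608) = 0.4350 km
A–C: √((0.0035·111.32)² + (-0.0032·89.02)²) = √(0.151804 + 0.081147) = 0.4827 km
D–F: √((0.0084·111.32)² + (-0.0022·89.02)²) = √(0.874390 + 0.038355) = 0.9554 km
B–D: √((-0.0091·111.32)² + (-0.0017·89.02)²) = √(1.026193 + 0.022902) = 1.0243 km
A–F: √((-0.0072·111.32)² + (0.0090·89.02)²) = √(0.642409 + 0.641889) = 1.1333 km
E–F: √((-0.0071·111.32)² + (0.0103·89.02)²) = √(0.624688 + 0.840717) = 1.2105 km
A–B: √((-0.0065·111.32)² + (0.0129·89.02)²) = √(0.523568 + 1.318726) = 1.3573 km
B–E: √((0.0064·111.32)² + (-0.0142·89.02)²) = √(0.507582 + 1.597908) = 1.4510 km
C–F: √((-0.0107·111.32)² + (0.0122·89.02)²) = √(1.418776 + 1.179492) = 1.6119 km
B–C: √((0.0100·111.32)² + (-0.0161·89.02)²) = √(1.239214 + 2.054125) = 1.8148 km
A–D: √((-0.0156·111.32)² + (0.0112·89.02)²) = √(3.015752 + 0.994057) = 2.0025 km
D–E: √((0.0155·111.32)² + (-0.0125·89.02)²) = √(2.977212 + 1.238213) = 2.0531 km
C–D: √((-0.0191·111.32)² + (0.0144·89.02)²) = √(4.520777 + 1.643237) = 2.4827 km
Closest pair: A–E at 0.1163 km.

A and E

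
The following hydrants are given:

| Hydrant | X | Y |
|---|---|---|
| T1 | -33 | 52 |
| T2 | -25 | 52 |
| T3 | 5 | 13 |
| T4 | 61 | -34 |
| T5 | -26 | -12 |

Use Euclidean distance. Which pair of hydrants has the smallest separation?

Pairwise distances:
T1–T2: √((8)² + (0)²) = √(64.000 + 0.000) = 8.0
T3–T5: √((-31)² + (-25)²) = √(961.000 + 625.000) = 39.8
T2–T3: √((30)² + (-39)²) = √(900.000 + 1521.000) = 49.2
T1–T3: √((38)² + (-39)²) = √(1444.000 + 1521.000) = 54.5
T2–T5: √((-1)² + (-64)²) = √(1.000 + 4096.000) = 64.0
T1–T5: √((7)² + (-64)²) = √(49.000 + 4096.000) = 64.4
T3–T4: √((56)² + (-47)²) = √(3136.000 + 2209.000) = 73.1
T4–T5: √((-87)² + (22)²) = √(7569.000 + 484.000) = 89.7
T2–T4: √((86)² + (-86)²) = √(7396.000 + 7396.000) = 121.6
T1–T4: √((94)² + (-86)²) = √(8836.000 + 7396.000) = 127.4
Closest pair: T1–T2 at 8.0.

T1 and T2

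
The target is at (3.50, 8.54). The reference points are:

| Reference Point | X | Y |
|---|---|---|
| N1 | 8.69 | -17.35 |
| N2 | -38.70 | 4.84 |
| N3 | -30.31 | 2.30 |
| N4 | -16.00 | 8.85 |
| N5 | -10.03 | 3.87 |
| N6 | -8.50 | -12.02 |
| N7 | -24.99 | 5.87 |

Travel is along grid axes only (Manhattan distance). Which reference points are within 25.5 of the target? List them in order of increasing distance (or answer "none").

Distances from (3.50, 8.54):
N1: 31.08
N2: 45.90
N3: 40.05
N4: 19.81
N5: 18.20
N6: 32.56
N7: 31.16
Threshold 25.5: N5 (18.20), N4 (19.81) are within range.

N5, N4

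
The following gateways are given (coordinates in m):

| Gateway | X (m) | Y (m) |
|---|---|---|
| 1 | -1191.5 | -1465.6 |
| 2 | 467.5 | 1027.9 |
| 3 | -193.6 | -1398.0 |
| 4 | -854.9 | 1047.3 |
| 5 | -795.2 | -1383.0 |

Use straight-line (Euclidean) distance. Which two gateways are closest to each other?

1 and 5

Pairwise distances:
1–2: √((1659.0)² + (2493.5)²) = √(2752281.000 + 6217542.250) = 2995.0 m
1–3: √((997.9)² + (67.6)²) = √(995804.410 + 4569.760) = 1000.2 m
1–4: √((336.6)² + (2512.9)²) = √(113299.560 + 6314666.410) = 2535.3 m
1–5: √((396.3)² + (82.6)²) = √(157053.690 + 6822.760) = 404.8 m
2–3: √((-661.1)² + (-2425.9)²) = √(437053.210 + 5884990.810) = 2514.4 m
2–4: √((-1322.4)² + (19.4)²) = √(1748741.760 + 376.360) = 1322.5 m
2–5: √((-1262.7)² + (-2410.9)²) = √(1594411.290 + 5812438.810) = 2721.6 m
3–4: √((-661.3)² + (2445.3)²) = √(437317.690 + 5979492.090) = 2533.1 m
3–5: √((-601.6)² + (15.0)²) = √(361922.560 + 225.000) = 601.8 m
4–5: √((59.7)² + (-2430.3)²) = √(3564.090 + 5906358.090) = 2431.0 m
Closest pair: 1–5 at 404.8 m.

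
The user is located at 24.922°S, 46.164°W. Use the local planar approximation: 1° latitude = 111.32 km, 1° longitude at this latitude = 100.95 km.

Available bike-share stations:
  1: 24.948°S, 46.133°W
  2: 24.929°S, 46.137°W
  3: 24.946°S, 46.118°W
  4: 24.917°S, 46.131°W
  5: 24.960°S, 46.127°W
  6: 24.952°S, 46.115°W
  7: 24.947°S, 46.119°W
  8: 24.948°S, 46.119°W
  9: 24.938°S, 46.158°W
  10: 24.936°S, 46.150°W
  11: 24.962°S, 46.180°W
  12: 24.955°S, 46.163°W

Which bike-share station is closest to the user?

9

Distances from 24.922°S, 46.164°W:
1: 4.263 km
2: 2.835 km
3: 5.357 km
4: 3.378 km
5: 5.643 km
6: 5.968 km
7: 5.327 km
8: 5.386 km
9: 1.881 km
10: 2.104 km
11: 4.737 km
12: 3.675 km
Minimum: 9 at 1.881 km.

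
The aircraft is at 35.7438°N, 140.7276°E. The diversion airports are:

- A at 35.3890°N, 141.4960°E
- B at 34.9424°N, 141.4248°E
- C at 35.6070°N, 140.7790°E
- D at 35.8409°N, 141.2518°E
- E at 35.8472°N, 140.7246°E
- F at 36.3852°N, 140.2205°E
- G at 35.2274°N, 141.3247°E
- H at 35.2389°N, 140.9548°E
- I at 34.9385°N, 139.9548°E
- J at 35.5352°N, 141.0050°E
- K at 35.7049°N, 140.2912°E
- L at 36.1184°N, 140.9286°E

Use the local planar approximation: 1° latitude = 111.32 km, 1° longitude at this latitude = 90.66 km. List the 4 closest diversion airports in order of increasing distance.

E, C, J, K

Distances from 35.7438°N, 140.7276°E:
A: √((-0.3548·111.32)² + (0.7684·90.66)²) = √(1559.960557 + 4852.953632) = 80.0807 km
B: √((-0.8014·111.32)² + (0.6972·90.66)²) = √(7958.753824 + 3995.270479) = 109.3345 km
C: √((-0.1368·111.32)² + (0.0514·90.66)²) = √(231.909527 + 21.714892) = 15.9256 km
D: √((0.0971·111.32)² + (0.5242·90.66)²) = √(116.838199 + 2258.527915) = 48.7377 km
E: √((0.1034·111.32)² + (-0.0030·90.66)²) = √(132.491334 + 0.073973) = 11.5137 km
F: √((0.6414·111.32)² + (-0.5071·90.66)²) = √(5098.052535 + 2113.579804) = 84.9213 km
G: √((-0.5164·111.32)² + (0.5971·90.66)²) = √(3304.599726 + 2930.391000) = 78.9620 km
H: √((-0.5049·111.32)² + (0.2272·90.66)²) = √(3159.054633 + 424.275627) = 59.8609 km
I: √((-0.8053·111.32)² + (-0.7728·90.66)²) = √(8036.404599 + 4908.690570) = 113.7765 km
J: √((-0.2086·111.32)² + (0.2774·90.66)²) = √(539.231189 + 632.476426) = 34.2302 km
K: √((-0.0389·111.32)² + (-0.4364·90.66)²) = √(18.751914 + 1565.311995) = 39.8003 km
L: √((0.3746·111.32)² + (0.2010·90.66)²) = √(1738.929365 + 332.065337) = 45.5082 km
Sorted: E (11.5137 km) < C (15.9256 km) < J (34.2302 km) < K (39.8003 km) < L (45.5082 km) < D (48.7377 km) < …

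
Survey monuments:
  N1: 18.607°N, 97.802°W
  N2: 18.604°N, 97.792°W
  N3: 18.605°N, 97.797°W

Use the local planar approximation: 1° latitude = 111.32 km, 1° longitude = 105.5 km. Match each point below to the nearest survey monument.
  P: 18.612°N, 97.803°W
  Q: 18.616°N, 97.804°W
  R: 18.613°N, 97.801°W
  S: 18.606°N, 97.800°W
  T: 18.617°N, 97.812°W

P at 18.612°N, 97.803°W:
  N1: √((-0.005·111.32)² + (0.001·105.5)²) = √(0.30980 + 0.01113) = 0.567 km
  N2: √((-0.008·111.32)² + (0.011·105.5)²) = √(0.79310 + 1.34676) = 1.463 km
  N3: √((-0.007·111.32)² + (0.006·105.5)²) = √(0.60721 + 0.40069) = 1.004 km
  → nearest: N1 (0.567 km)
Q at 18.616°N, 97.804°W:
  N1: √((-0.009·111.32)² + (0.002·105.5)²) = √(1.00376 + 0.04452) = 1.024 km
  N2: √((-0.012·111.32)² + (0.012·105.5)²) = √(1.78447 + 1.60276) = 1.840 km
  N3: √((-0.011·111.32)² + (0.007·105.5)²) = √(1.49945 + 0.54538) = 1.430 km
  → nearest: N1 (1.024 km)
R at 18.613°N, 97.801°W:
  N1: √((-0.006·111.32)² + (-0.001·105.5)²) = √(0.44612 + 0.01113) = 0.676 km
  N2: √((-0.009·111.32)² + (0.009·105.5)²) = √(1.00376 + 0.90155) = 1.380 km
  N3: √((-0.008·111.32)² + (0.004·105.5)²) = √(0.79310 + 0.17808) = 0.985 km
  → nearest: N1 (0.676 km)
S at 18.606°N, 97.800°W:
  N1: √((0.001·111.32)² + (-0.002·105.5)²) = √(0.01239 + 0.04452) = 0.239 km
  N2: √((-0.002·111.32)² + (0.008·105.5)²) = √(0.04957 + 0.71234) = 0.873 km
  N3: √((-0.001·111.32)² + (0.003·105.5)²) = √(0.01239 + 0.10017) = 0.336 km
  → nearest: N1 (0.239 km)
T at 18.617°N, 97.812°W:
  N1: √((-0.010·111.32)² + (0.010·105.5)²) = √(1.23921 + 1.11302) = 1.534 km
  N2: √((-0.013·111.32)² + (0.020·105.5)²) = √(2.09427 + 4.45210) = 2.559 km
  N3: √((-0.012·111.32)² + (0.015·105.5)²) = √(1.78447 + 2.50431) = 2.071 km
  → nearest: N1 (1.534 km)

P→N1; Q→N1; R→N1; S→N1; T→N1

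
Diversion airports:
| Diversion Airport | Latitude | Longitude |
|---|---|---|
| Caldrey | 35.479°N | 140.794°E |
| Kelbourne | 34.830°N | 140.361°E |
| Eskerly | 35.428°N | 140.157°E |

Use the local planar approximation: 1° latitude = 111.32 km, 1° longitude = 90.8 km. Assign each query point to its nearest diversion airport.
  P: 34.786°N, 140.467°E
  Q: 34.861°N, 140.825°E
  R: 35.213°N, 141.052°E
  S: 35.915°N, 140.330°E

P→Kelbourne; Q→Kelbourne; R→Caldrey; S→Eskerly

P at 34.786°N, 140.467°E:
  Caldrey: 82.661 km
  Kelbourne: 10.799 km
  Eskerly: 76.811 km
  → nearest: Kelbourne (10.799 km)
Q at 34.861°N, 140.825°E:
  Caldrey: 68.853 km
  Kelbourne: 42.272 km
  Eskerly: 87.538 km
  → nearest: Kelbourne (42.272 km)
R at 35.213°N, 141.052°E:
  Caldrey: 37.757 km
  Kelbourne: 75.858 km
  Eskerly: 84.717 km
  → nearest: Caldrey (37.757 km)
S at 35.915°N, 140.330°E:
  Caldrey: 64.271 km
  Kelbourne: 120.815 km
  Eskerly: 56.443 km
  → nearest: Eskerly (56.443 km)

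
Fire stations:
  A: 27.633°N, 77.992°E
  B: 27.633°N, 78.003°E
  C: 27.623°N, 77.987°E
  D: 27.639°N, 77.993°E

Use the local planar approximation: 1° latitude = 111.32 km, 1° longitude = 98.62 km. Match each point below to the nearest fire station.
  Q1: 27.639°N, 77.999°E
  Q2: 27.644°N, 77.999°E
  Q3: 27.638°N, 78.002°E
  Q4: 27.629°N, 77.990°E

Q1 at 27.639°N, 77.999°E:
  A: 0.961 km
  B: 0.776 km
  C: 2.138 km
  D: 0.592 km
  → nearest: D (0.592 km)
Q2 at 27.644°N, 77.999°E:
  A: 1.406 km
  B: 1.286 km
  C: 2.620 km
  D: 0.812 km
  → nearest: D (0.812 km)
Q3 at 27.638°N, 78.002°E:
  A: 1.132 km
  B: 0.565 km
  C: 2.231 km
  D: 0.895 km
  → nearest: B (0.565 km)
Q4 at 27.629°N, 77.990°E:
  A: 0.487 km
  B: 1.357 km
  C: 0.731 km
  D: 1.152 km
  → nearest: A (0.487 km)

Q1→D; Q2→D; Q3→B; Q4→A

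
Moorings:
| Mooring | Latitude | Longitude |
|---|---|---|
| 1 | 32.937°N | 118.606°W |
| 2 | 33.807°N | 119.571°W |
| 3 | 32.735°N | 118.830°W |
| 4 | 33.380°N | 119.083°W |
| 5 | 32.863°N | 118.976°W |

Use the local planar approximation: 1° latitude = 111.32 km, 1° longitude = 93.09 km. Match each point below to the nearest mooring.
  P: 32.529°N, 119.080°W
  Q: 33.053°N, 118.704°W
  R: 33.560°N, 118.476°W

P at 32.529°N, 119.080°W:
  1: √((0.408·111.32)² + (0.474·93.09)²) = √(2062.84559 + 1946.98562) = 63.323 km
  2: √((1.278·111.32)² + (-0.491·93.09)²) = √(20239.88791 + 2089.14722) = 149.429 km
  3: √((0.206·111.32)² + (0.250·93.09)²) = √(525.87295 + 541.60926) = 32.672 km
  4: √((0.851·111.32)² + (-0.003·93.09)²) = √(8974.40192 + 0.07799) = 94.734 km
  5: √((0.334·111.32)² + (0.104·93.09)²) = √(1382.41784 + 93.72873) = 38.421 km
  → nearest: 3 (32.672 km)
Q at 33.053°N, 118.704°W:
  1: √((-0.116·111.32)² + (0.098·93.09)²) = √(166.74867 + 83.22584) = 15.811 km
  2: √((0.754·111.32)² + (-0.867·93.09)²) = √(7045.13123 + 6513.94752) = 116.443 km
  3: √((-0.318·111.32)² + (-0.126·93.09)²) = √(1253.14301 + 137.57742) = 37.292 km
  4: √((0.327·111.32)² + (-0.379·93.09)²) = √(1325.07939 + 1244.75672) = 50.694 km
  5: √((-0.190·111.32)² + (-0.272·93.09)²) = √(447.35634 + 641.12671) = 32.992 km
  → nearest: 1 (15.811 km)
R at 33.560°N, 118.476°W:
  1: √((-0.623·111.32)² + (-0.130·93.09)²) = √(4809.74984 + 146.45114) = 70.400 km
  2: √((0.247·111.32)² + (-1.095·93.09)²) = √(756.03222 + 10390.44862) = 105.577 km
  3: √((-0.825·111.32)² + (-0.354·93.09)²) = √(8434.40192 + 1085.95689) = 97.572 km
  4: √((-0.180·111.32)² + (-0.607·93.09)²) = √(401.50541 + 3192.88622) = 59.953 km
  5: √((-0.697·111.32)² + (-0.500·93.09)²) = √(6020.21431 + 2166.43703) = 90.480 km
  → nearest: 4 (59.953 km)

P→3; Q→1; R→4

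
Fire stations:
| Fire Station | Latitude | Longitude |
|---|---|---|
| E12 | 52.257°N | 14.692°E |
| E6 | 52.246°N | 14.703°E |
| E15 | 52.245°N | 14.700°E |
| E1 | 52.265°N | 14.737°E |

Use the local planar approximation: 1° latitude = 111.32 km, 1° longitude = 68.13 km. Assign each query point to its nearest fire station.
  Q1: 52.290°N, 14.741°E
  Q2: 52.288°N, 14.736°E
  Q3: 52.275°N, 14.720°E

Q1→E1; Q2→E1; Q3→E1

Q1 at 52.290°N, 14.741°E:
  E12: 4.964 km
  E6: 5.540 km
  E15: 5.736 km
  E1: 2.796 km
  → nearest: E1 (2.796 km)
Q2 at 52.288°N, 14.736°E:
  E12: 4.571 km
  E6: 5.188 km
  E15: 5.379 km
  E1: 2.561 km
  → nearest: E1 (2.561 km)
Q3 at 52.275°N, 14.720°E:
  E12: 2.767 km
  E6: 3.430 km
  E15: 3.607 km
  E1: 1.606 km
  → nearest: E1 (1.606 km)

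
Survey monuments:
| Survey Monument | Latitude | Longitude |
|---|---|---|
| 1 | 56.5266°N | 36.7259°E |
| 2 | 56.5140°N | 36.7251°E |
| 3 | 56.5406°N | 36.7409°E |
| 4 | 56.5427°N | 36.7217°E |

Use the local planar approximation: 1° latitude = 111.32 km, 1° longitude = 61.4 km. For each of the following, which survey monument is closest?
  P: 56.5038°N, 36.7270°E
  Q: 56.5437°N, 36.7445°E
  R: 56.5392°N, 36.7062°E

P at 56.5038°N, 36.7270°E:
  1: 2.5390 km
  2: 1.1414 km
  3: 4.1845 km
  4: 4.3426 km
  → nearest: 2 (1.1414 km)
Q at 56.5437°N, 36.7445°E:
  1: 2.2199 km
  2: 3.5142 km
  3: 0.4098 km
  4: 1.4043 km
  → nearest: 3 (0.4098 km)
R at 56.5392°N, 36.7062°E:
  1: 1.8522 km
  2: 3.0358 km
  3: 2.1363 km
  4: 1.0284 km
  → nearest: 4 (1.0284 km)

P→2; Q→3; R→4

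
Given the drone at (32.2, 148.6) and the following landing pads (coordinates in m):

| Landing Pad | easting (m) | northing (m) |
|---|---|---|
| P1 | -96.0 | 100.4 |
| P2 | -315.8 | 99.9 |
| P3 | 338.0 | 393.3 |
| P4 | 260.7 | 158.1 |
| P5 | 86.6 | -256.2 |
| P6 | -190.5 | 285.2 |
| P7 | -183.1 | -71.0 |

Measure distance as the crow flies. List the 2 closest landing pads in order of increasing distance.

P1, P4

Distances from (32.2, 148.6):
P1: √((-128.2)² + (-48.2)²) = √(16435.240 + 2323.240) = 137.0 m
P2: √((-348.0)² + (-48.7)²) = √(121104.000 + 2371.690) = 351.4 m
P3: √((305.8)² + (244.7)²) = √(93513.640 + 59878.090) = 391.7 m
P4: √((228.5)² + (9.5)²) = √(52212.250 + 90.250) = 228.7 m
P5: √((54.4)² + (-404.8)²) = √(2959.360 + 163863.040) = 408.4 m
P6: √((-222.7)² + (136.6)²) = √(49595.290 + 18659.560) = 261.3 m
P7: √((-215.3)² + (-219.6)²) = √(46354.090 + 48224.160) = 307.5 m
Sorted: P1 (137.0 m) < P4 (228.7 m) < P6 (261.3 m) < P7 (307.5 m) < …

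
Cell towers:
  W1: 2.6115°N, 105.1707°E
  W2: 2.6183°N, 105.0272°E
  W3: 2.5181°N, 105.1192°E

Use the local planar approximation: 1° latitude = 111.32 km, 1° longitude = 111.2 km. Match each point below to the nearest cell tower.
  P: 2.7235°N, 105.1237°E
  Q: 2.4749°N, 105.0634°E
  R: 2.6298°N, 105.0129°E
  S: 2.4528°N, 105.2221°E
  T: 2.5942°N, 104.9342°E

P→W1; Q→W3; R→W2; S→W3; T→W2

P at 2.7235°N, 105.1237°E:
  W1: 13.5190 km
  W2: 15.8838 km
  W3: 22.8706 km
  → nearest: W1 (13.5190 km)
Q at 2.4749°N, 105.0634°E:
  W1: 19.3287 km
  W2: 16.4630 km
  W3: 7.8504 km
  → nearest: W3 (7.8504 km)
R at 2.6298°N, 105.0129°E:
  W1: 17.6652 km
  W2: 2.0414 km
  W3: 17.1564 km
  → nearest: W2 (2.0414 km)
S at 2.4528°N, 105.2221°E:
  W1: 18.5681 km
  W2: 28.4453 km
  W3: 13.5562 km
  → nearest: W3 (13.5562 km)
T at 2.5942°N, 104.9342°E:
  W1: 26.3692 km
  W2: 10.6839 km
  W3: 22.2480 km
  → nearest: W2 (10.6839 km)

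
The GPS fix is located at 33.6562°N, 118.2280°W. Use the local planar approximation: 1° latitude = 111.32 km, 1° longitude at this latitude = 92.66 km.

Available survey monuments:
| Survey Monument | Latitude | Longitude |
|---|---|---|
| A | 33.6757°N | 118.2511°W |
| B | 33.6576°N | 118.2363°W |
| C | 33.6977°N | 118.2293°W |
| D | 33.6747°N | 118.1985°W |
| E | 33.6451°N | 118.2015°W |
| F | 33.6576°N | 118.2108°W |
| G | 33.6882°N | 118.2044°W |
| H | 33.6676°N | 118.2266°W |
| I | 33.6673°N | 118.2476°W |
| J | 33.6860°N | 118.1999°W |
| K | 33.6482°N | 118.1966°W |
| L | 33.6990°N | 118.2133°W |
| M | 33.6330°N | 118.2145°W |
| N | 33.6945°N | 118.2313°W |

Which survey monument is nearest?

B

Distances from 33.6562°N, 118.2280°W:
A: √((0.0195·111.32)² + (-0.0231·92.66)²) = √(4.712112 + 4.581509) = 3.0485 km
B: √((0.0014·111.32)² + (-0.0083·92.66)²) = √(0.024289 + 0.591481) = 0.7847 km
C: √((0.0415·111.32)² + (-0.0013·92.66)²) = √(21.342367 + 0.014510) = 4.6214 km
D: √((0.0185·111.32)² + (0.0295·92.66)²) = √(4.241211 + 7.471858) = 3.4224 km
E: √((-0.0111·111.32)² + (0.0265·92.66)²) = √(1.526836 + 6.029431) = 2.7489 km
F: √((0.0014·111.32)² + (0.0172·92.66)²) = √(0.024289 + 2.540045) = 1.6014 km
G: √((0.0320·111.32)² + (0.0236·92.66)²) = √(12.689554 + 4.781989) = 4.1799 km
H: √((0.0114·111.32)² + (0.0014·92.66)²) = √(1.610483 + 0.016828) = 1.2757 km
I: √((0.0111·111.32)² + (-0.0196·92.66)²) = √(1.526836 + 3.298350) = 2.1966 km
J: √((0.0298·111.32)² + (0.0281·92.66)²) = √(11.004718 + 6.779493) = 4.2171 km
K: √((-0.0080·111.32)² + (0.0314·92.66)²) = √(0.793097 + 8.465330) = 3.0428 km
L: √((0.0428·111.32)² + (0.0147·92.66)²) = √(22.700422 + 1.855322) = 4.9554 km
M: √((-0.0232·111.32)² + (0.0135·92.66)²) = √(6.669947 + 1.564776) = 2.8696 km
N: √((0.0383·111.32)² + (-0.0033·92.66)²) = √(18.177910 + 0.093500) = 4.2745 km
Minimum: B at 0.7847 km.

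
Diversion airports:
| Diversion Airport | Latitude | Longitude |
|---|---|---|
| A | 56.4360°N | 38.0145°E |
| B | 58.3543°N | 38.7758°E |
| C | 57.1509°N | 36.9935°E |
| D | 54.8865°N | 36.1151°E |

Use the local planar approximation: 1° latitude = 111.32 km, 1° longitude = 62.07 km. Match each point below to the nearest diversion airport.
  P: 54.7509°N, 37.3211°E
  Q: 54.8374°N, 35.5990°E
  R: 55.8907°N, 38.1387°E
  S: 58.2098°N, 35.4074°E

P at 54.7509°N, 37.3211°E:
  A: 192.4595 km
  B: 411.1673 km
  C: 267.9407 km
  D: 76.3632 km
  → nearest: D (76.3632 km)
Q at 54.8374°N, 35.5990°E:
  A: 232.6960 km
  B: 438.3546 km
  C: 271.6952 km
  D: 32.4973 km
  → nearest: D (32.4973 km)
R at 55.8907°N, 38.1387°E:
  A: 61.1904 km
  B: 277.0843 km
  C: 157.2665 km
  D: 168.1459 km
  → nearest: A (61.1904 km)
S at 58.2098°N, 35.4074°E:
  A: 255.2975 km
  B: 209.6945 km
  C: 153.5812 km
  D: 372.5485 km
  → nearest: C (153.5812 km)

P→D; Q→D; R→A; S→C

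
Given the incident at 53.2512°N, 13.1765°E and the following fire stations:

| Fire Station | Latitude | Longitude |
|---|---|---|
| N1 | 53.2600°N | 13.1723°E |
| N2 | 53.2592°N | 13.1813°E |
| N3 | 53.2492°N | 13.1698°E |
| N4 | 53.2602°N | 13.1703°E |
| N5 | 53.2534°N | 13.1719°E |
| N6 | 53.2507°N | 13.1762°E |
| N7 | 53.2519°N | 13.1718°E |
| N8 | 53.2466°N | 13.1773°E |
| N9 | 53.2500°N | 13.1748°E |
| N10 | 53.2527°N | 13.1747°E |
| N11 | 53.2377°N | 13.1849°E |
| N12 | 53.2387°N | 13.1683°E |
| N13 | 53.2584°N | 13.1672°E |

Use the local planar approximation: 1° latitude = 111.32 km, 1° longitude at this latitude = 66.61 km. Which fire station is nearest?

Distances from 53.2512°N, 13.1765°E:
N1: 1.0188 km
N2: 0.9462 km
N3: 0.4987 km
N4: 1.0837 km
N5: 0.3923 km
N6: 0.0591 km
N7: 0.3226 km
N8: 0.5148 km
N9: 0.1751 km
N10: 0.2056 km
N11: 1.6036 km
N12: 1.4949 km
N13: 1.0130 km
Minimum: N6 at 0.0591 km.

N6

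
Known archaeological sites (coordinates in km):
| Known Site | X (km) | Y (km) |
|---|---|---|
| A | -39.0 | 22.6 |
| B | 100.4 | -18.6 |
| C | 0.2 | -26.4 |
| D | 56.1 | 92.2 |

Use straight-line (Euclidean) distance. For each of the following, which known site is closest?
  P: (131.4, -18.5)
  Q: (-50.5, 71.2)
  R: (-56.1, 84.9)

P→B; Q→A; R→A

P at (131.4, -18.5):
  A: √((-170.4)² + (41.1)²) = √(29036.160 + 1689.210) = 175.3 km
  B: √((-31.0)² + (-0.1)²) = √(961.000 + 0.010) = 31.0 km
  C: √((-131.2)² + (-7.9)²) = √(17213.440 + 62.410) = 131.4 km
  D: √((-75.3)² + (110.7)²) = √(5670.090 + 12254.490) = 133.9 km
  → nearest: B (31.0 km)
Q at (-50.5, 71.2):
  A: √((11.5)² + (-48.6)²) = √(132.250 + 2361.960) = 49.9 km
  B: √((150.9)² + (-89.8)²) = √(22770.810 + 8064.040) = 175.6 km
  C: √((50.7)² + (-97.6)²) = √(2570.490 + 9525.760) = 110.0 km
  D: √((106.6)² + (21.0)²) = √(11363.560 + 441.000) = 108.6 km
  → nearest: A (49.9 km)
R at (-56.1, 84.9):
  A: √((17.1)² + (-62.3)²) = √(292.410 + 3881.290) = 64.6 km
  B: √((156.5)² + (-103.5)²) = √(24492.250 + 10712.250) = 187.6 km
  C: √((56.3)² + (-111.3)²) = √(3169.690 + 12387.690) = 124.7 km
  D: √((112.2)² + (7.3)²) = √(12588.840 + 53.290) = 112.4 km
  → nearest: A (64.6 km)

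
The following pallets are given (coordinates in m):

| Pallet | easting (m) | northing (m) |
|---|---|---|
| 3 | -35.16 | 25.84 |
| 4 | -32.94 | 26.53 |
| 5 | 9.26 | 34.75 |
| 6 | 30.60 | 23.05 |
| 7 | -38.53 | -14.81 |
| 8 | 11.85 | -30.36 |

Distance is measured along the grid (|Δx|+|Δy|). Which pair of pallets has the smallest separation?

Pairwise distances:
3–4: 2.91 m
3–5: 53.33 m
3–6: 68.55 m
3–7: 44.02 m
3–8: 103.21 m
4–5: 50.42 m
4–6: 67.02 m
4–7: 46.93 m
4–8: 101.68 m
5–6: 33.04 m
5–7: 97.35 m
5–8: 67.70 m
6–7: 106.99 m
6–8: 72.16 m
7–8: 65.93 m
Closest pair: 3–4 at 2.91 m.

3 and 4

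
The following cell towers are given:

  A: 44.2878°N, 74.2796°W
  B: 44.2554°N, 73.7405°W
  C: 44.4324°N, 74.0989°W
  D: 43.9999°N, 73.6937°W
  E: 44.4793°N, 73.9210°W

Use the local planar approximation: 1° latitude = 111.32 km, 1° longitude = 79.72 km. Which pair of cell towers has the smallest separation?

Pairwise distances:
C–E: 15.1127 km
A–C: 21.6015 km
B–D: 28.6859 km
B–E: 28.7800 km
B–C: 34.7070 km
A–E: 35.6609 km
A–B: 43.1281 km
D–E: 56.3592 km
A–D: 56.6460 km
C–D: 57.9783 km
Closest pair: C–E at 15.1127 km.

C and E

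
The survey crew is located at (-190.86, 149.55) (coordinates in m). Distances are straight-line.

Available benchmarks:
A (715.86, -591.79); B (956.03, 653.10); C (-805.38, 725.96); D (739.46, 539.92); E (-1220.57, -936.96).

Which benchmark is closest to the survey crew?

Distances from (-190.86, 149.55):
A: √((906.72)² + (-741.34)²) = √(822141.1584 + 549584.9956) = 1171.21 m
B: √((1146.89)² + (503.55)²) = √(1315356.6721 + 253562.6025) = 1252.57 m
C: √((-614.52)² + (576.41)²) = √(377634.8304 + 332248.4881) = 842.55 m
D: √((930.32)² + (390.37)²) = √(865495.3024 + 152388.7369) = 1008.90 m
E: √((-1029.71)² + (-1086.51)²) = √(1060302.6841 + 1180503.9801) = 1496.93 m
Minimum: C at 842.55 m.

C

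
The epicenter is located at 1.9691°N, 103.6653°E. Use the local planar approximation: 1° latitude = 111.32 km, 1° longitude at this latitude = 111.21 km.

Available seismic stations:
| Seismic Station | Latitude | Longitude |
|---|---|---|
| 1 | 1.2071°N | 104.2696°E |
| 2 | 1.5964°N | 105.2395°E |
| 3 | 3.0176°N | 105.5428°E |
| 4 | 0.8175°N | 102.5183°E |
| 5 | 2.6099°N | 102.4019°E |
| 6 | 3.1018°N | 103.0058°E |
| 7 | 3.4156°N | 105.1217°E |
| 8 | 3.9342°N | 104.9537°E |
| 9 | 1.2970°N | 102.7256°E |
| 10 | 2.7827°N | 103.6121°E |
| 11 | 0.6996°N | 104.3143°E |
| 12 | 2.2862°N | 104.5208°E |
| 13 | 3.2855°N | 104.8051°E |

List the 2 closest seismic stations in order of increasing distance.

10, 12

Distances from 1.9691°N, 103.6653°E:
1: √((-0.7620·111.32)² + (0.6043·111.21)²) = √(7195.423132 + 4516.404901) = 108.2212 km
2: √((-0.3727·111.32)² + (1.5742·111.21)²) = √(1721.334134 + 30648.378160) = 179.9158 km
3: √((1.0485·111.32)² + (1.8775·111.21)²) = √(13623.329630 + 43596.093250) = 239.2058 km
4: √((-1.1516·111.32)² + (-1.1470·111.21)²) = √(16434.243132 + 16271.010199) = 180.8459 km
5: √((0.6408·111.32)² + (-1.2634·111.21)²) = √(5088.519012 + 19741.012641) = 157.5739 km
6: √((1.1327·111.32)² + (-0.6595·111.21)²) = √(15899.233822 + 5379.194916) = 145.8713 km
7: √((1.4465·111.32)² + (1.4564·111.21)²) = √(25928.850954 + 26233.064195) = 228.3898 km
8: √((1.9651·111.32)² + (1.2884·111.21)²) = √(47853.720274 + 20530.007773) = 261.5028 km
9: √((-0.6721·111.32)² + (-0.9397·111.21)²) = √(5597.758861 + 10921.093749) = 128.5257 km
10: √((0.8136·111.32)² + (-0.0532·111.21)²) = √(8202.916205 + 35.003458) = 90.7630 km
11: √((-1.2695·111.32)² + (0.6490·111.21)²) = √(19971.551554 + 5209.272487) = 158.6847 km
12: √((0.3171·111.32)² + (0.8555·111.21)²) = √(1246.059783 + 9051.649093) = 101.4776 km
13: √((1.3164·111.32)² + (1.1398·111.21)²) = √(21474.454599 + 16067.377104) = 193.7571 km
Sorted: 10 (90.7630 km) < 12 (101.4776 km) < 1 (108.2212 km) < 9 (128.5257 km) < …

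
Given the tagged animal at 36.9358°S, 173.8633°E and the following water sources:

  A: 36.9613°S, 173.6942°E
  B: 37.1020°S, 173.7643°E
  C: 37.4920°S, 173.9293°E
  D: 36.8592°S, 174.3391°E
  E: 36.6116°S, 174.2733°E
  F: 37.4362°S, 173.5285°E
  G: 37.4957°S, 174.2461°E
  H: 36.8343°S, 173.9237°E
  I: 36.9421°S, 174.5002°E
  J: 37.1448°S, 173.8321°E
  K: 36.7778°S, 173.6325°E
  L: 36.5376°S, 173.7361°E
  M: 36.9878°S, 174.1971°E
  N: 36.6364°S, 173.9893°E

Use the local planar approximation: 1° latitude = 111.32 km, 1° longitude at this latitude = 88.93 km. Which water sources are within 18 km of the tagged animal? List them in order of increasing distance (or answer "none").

Distances from 36.9358°S, 173.8633°E:
A: 15.3036 km
B: 20.4893 km
C: 62.1938 km
D: 43.1636 km
E: 51.3021 km
F: 63.1623 km
G: 71.0188 km
H: 12.5107 km
I: 56.6439 km
J: 23.4307 km
K: 27.0303 km
L: 45.7482 km
M: 30.2440 km
N: 35.1624 km
Threshold 18 km: H (12.5107 km), A (15.3036 km) are within range.

H, A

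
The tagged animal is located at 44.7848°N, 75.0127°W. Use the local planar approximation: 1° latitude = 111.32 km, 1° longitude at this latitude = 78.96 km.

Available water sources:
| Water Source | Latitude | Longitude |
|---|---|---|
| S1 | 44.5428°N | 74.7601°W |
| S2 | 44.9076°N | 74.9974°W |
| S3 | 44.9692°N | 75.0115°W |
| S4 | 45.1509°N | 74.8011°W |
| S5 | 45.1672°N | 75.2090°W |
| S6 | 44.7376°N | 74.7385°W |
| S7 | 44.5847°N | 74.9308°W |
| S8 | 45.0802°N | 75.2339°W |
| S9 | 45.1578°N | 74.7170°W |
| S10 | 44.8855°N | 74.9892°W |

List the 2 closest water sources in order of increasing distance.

S10, S2

Distances from 44.7848°N, 75.0127°W:
S1: √((-0.2420·111.32)² + (0.2526·78.96)²) = √(725.733428 + 397.814833) = 33.5194 km
S2: √((0.1228·111.32)² + (0.0153·78.96)²) = √(186.871525 + 1.459477) = 13.7234 km
S3: √((0.1844·111.32)² + (0.0012·78.96)²) = √(421.374479 + 0.008978) = 20.5276 km
S4: √((0.3661·111.32)² + (0.2116·78.96)²) = √(1660.909056 + 279.155125) = 44.0462 km
S5: √((0.3824·111.32)² + (-0.1963·78.96)²) = √(1812.100009 + 240.245288) = 45.3028 km
S6: √((-0.0472·111.32)² + (0.2742·78.96)²) = √(27.607711 + 468.758526) = 22.2793 km
S7: √((-0.2001·111.32)² + (0.0819·78.96)²) = √(496.181506 + 41.819813) = 23.1949 km
S8: √((0.2954·111.32)² + (-0.2212·78.96)²) = √(1081.352721 + 305.059479) = 37.2346 km
S9: √((0.3730·111.32)² + (0.2957·78.96)²) = √(1724.106380 + 545.151145) = 47.6367 km
S10: √((0.1007·111.32)² + (0.0235·78.96)²) = √(125.662396 + 3.443103) = 11.3625 km
Sorted: S10 (11.3625 km) < S2 (13.7234 km) < S3 (20.5276 km) < S6 (22.2793 km) < …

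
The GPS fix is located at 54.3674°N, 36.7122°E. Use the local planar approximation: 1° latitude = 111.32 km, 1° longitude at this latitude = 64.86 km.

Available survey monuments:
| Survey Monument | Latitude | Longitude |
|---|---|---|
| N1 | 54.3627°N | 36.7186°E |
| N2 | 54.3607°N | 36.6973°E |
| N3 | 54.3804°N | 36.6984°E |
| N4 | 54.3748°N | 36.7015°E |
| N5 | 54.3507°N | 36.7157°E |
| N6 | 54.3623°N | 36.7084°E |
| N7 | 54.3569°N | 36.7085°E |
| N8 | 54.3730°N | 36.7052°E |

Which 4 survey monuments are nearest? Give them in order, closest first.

N6, N1, N8, N4

Distances from 54.3674°N, 36.7122°E:
N1: 0.6679 km
N2: 1.2208 km
N3: 1.7016 km
N4: 1.0771 km
N5: 1.8729 km
N6: 0.6189 km
N7: 1.1932 km
N8: 0.7712 km
Sorted: N6 (0.6189 km) < N1 (0.6679 km) < N8 (0.7712 km) < N4 (1.0771 km) < N7 (1.1932 km) < N2 (1.2208 km) < …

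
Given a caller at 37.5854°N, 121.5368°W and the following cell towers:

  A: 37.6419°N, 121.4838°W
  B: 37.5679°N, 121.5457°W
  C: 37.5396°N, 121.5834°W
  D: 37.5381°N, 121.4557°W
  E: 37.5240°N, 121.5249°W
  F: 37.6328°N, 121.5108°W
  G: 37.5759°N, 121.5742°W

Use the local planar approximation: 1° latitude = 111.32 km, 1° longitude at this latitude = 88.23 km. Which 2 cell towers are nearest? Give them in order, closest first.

Distances from 37.5854°N, 121.5368°W:
A: √((0.0565·111.32)² + (0.0530·88.23)²) = √(39.558817 + 21.866753) = 7.8374 km
B: √((-0.0175·111.32)² + (-0.0089·88.23)²) = √(3.795094 + 0.616613) = 2.1004 km
C: √((-0.0458·111.32)² + (-0.0466·88.23)²) = √(25.994254 + 16.904580) = 6.5497 km
D: √((-0.0473·111.32)² + (0.0811·88.23)²) = √(27.724816 + 51.200508) = 8.8840 km
E: √((-0.0614·111.32)² + (0.0119·88.23)²) = √(46.717881 + 1.102368) = 6.9152 km
F: √((0.0474·111.32)² + (0.0260·88.23)²) = √(27.842170 + 5.262344) = 5.7537 km
G: √((-0.0095·111.32)² + (-0.0374·88.23)²) = √(1.118391 + 10.888693) = 3.4651 km
Sorted: B (2.1004 km) < G (3.4651 km) < F (5.7537 km) < C (6.5497 km) < …

B, G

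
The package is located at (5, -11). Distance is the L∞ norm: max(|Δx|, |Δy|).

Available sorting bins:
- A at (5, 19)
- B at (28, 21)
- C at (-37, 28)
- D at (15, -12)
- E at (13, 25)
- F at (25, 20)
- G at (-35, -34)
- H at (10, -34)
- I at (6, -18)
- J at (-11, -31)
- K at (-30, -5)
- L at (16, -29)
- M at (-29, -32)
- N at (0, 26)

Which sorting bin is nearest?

I

Distances from (5, -11):
A: max(|0|, |30|) = 30
B: max(|23|, |32|) = 32
C: max(|-42|, |39|) = 42
D: max(|10|, |-1|) = 10
E: max(|8|, |36|) = 36
F: max(|20|, |31|) = 31
G: max(|-40|, |-23|) = 40
H: max(|5|, |-23|) = 23
I: max(|1|, |-7|) = 7
J: max(|-16|, |-20|) = 20
K: max(|-35|, |6|) = 35
L: max(|11|, |-18|) = 18
M: max(|-34|, |-21|) = 34
N: max(|-5|, |37|) = 37
Minimum: I at 7.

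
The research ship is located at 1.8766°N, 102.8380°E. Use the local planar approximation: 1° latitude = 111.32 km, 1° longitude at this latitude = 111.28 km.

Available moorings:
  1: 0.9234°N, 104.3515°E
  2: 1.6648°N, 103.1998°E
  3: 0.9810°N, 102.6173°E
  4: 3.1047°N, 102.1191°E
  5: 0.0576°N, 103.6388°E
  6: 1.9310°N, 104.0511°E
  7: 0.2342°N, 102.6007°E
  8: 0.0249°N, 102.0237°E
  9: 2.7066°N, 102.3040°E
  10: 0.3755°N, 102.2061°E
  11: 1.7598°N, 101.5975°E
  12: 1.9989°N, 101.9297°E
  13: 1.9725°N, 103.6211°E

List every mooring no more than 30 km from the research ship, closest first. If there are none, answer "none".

none

Distances from 1.8766°N, 102.8380°E:
1: 199.0614 km
2: 46.6568 km
3: 102.6786 km
4: 158.3984 km
5: 221.2324 km
6: 135.1295 km
7: 184.7291 km
8: 225.1693 km
9: 109.8549 km
10: 181.2949 km
11: 138.6538 km
12: 101.9884 km
13: 87.7948 km
Threshold 30 km: none within range.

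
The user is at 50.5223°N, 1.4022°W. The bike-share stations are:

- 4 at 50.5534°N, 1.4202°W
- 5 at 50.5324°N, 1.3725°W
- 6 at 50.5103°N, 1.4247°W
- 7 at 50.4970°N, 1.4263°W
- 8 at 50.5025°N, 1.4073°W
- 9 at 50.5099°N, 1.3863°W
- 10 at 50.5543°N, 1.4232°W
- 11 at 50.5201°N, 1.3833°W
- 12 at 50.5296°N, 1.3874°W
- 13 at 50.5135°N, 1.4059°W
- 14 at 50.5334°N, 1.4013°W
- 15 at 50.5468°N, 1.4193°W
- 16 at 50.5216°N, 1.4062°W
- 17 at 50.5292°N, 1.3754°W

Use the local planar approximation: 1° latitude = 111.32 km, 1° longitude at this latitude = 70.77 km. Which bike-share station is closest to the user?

Distances from 50.5223°N, 1.4022°W:
4: 3.6890 km
5: 2.3837 km
6: 2.0785 km
7: 3.2926 km
8: 2.2335 km
9: 1.7809 km
10: 3.8598 km
11: 1.3598 km
12: 1.3257 km
13: 1.0140 km
14: 1.2373 km
15: 2.9838 km
16: 0.2936 km
17: 2.0463 km
Minimum: 16 at 0.2936 km.

16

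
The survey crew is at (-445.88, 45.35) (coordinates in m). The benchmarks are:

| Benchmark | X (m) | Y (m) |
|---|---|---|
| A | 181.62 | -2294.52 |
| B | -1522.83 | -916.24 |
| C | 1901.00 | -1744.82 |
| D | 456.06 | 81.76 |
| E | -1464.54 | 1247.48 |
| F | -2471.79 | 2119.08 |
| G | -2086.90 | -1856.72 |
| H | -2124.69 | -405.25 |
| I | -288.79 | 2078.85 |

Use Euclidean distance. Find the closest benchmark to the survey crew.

Distances from (-445.88, 45.35):
A: √((627.50)² + (-2339.87)²) = √(393756.2500 + 5474991.6169) = 2422.55 m
B: √((-1076.95)² + (-961.59)²) = √(1159821.3025 + 924655.3281) = 1443.77 m
C: √((2346.88)² + (-1790.17)²) = √(5507845.7344 + 3204708.6289) = 2951.70 m
D: √((901.94)² + (36.41)²) = √(813495.7636 + 1325.6881) = 902.67 m
E: √((-1018.66)² + (1202.13)²) = √(1037668.1956 + 1445116.5369) = 1575.69 m
F: √((-2025.91)² + (2073.73)²) = √(4104311.3281 + 4300356.1129) = 2899.08 m
G: √((-1641.02)² + (-1902.07)²) = √(2692946.6404 + 3617870.2849) = 2512.13 m
H: √((-1678.81)² + (-450.60)²) = √(2818403.0161 + 203040.3600) = 1738.23 m
I: √((157.09)² + (2033.50)²) = √(24677.2681 + 4135122.2500) = 2039.56 m
Minimum: D at 902.67 m.

D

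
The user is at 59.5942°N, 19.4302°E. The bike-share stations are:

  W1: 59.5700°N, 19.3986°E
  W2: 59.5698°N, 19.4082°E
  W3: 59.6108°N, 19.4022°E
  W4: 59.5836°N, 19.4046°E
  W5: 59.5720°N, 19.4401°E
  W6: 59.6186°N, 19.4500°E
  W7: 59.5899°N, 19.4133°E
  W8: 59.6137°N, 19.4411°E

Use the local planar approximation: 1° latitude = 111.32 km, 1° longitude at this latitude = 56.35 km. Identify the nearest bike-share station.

Distances from 59.5942°N, 19.4302°E:
W1: √((-0.0242·111.32)² + (-0.0316·56.35)²) = √(7.257334 + 3.170750) = 3.2293 km
W2: √((-0.0244·111.32)² + (-0.0220·56.35)²) = √(7.377786 + 1.536856) = 2.9857 km
W3: √((0.0166·111.32)² + (-0.0280·56.35)²) = √(3.414779 + 2.489453) = 2.4299 km
W4: √((-0.0106·111.32)² + (-0.0256·56.35)²) = √(1.392381 + 2.080979) = 1.8637 km
W5: √((-0.0222·111.32)² + (0.0099·56.35)²) = √(6.107343 + 0.311213) = 2.5335 km
W6: √((0.0244·111.32)² + (0.0198·56.35)²) = √(7.377786 + 1.244853) = 2.9364 km
W7: √((-0.0043·111.32)² + (-0.0169·56.35)²) = √(0.229131 + 0.906904) = 1.0658 km
W8: √((0.0195·111.32)² + (0.0109·56.35)²) = √(4.712112 + 0.377260) = 2.2560 km
Minimum: W7 at 1.0658 km.

W7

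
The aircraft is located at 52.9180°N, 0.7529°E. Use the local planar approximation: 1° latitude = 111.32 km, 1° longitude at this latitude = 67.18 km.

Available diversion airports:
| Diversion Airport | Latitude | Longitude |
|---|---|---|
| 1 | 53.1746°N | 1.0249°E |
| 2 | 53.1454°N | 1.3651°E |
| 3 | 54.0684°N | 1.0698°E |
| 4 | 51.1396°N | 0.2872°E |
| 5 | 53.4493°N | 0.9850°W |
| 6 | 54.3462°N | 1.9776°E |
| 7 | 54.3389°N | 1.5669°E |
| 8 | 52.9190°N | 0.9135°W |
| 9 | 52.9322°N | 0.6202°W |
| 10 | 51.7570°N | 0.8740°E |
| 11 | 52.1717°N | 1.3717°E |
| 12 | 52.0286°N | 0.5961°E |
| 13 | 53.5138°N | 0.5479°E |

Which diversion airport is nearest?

Distances from 52.9180°N, 0.7529°E:
1: 33.9093 km
2: 48.2937 km
3: 129.8201 km
4: 200.4283 km
5: 130.8782 km
6: 179.0144 km
7: 167.3607 km
8: 111.9488 km
9: 92.2584 km
10: 129.4983 km
11: 92.8984 km
12: 99.5668 km
13: 67.7392 km
Minimum: 1 at 33.9093 km.

1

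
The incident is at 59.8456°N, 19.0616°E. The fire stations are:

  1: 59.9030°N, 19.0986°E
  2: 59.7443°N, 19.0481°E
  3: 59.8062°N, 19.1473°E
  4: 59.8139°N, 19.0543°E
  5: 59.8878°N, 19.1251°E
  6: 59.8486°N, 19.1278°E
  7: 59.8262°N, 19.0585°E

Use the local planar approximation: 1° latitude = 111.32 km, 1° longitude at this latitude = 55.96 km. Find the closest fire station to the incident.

Distances from 59.8456°N, 19.0616°E:
1: √((0.0574·111.32)² + (0.0370·55.96)²) = √(40.829135 + 4.287053) = 6.7169 km
2: √((-0.1013·111.32)² + (-0.0135·55.96)²) = √(127.164324 + 0.570720) = 11.3020 km
3: √((-0.0394·111.32)² + (0.0857·55.96)²) = √(19.237066 + 22.999429) = 6.4990 km
4: √((-0.0317·111.32)² + (-0.0073·55.96)²) = √(12.452740 + 0.166879) = 3.5524 km
5: √((0.0422·111.32)² + (0.0635·55.96)²) = √(22.068423 + 12.627078) = 5.8903 km
6: √((0.0030·111.32)² + (0.0662·55.96)²) = √(0.111529 + 13.723706) = 3.7196 km
7: √((-0.0194·111.32)² + (-0.0031·55.96)²) = √(4.663907 + 0.030094) = 2.1666 km
Minimum: 7 at 2.1666 km.

7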